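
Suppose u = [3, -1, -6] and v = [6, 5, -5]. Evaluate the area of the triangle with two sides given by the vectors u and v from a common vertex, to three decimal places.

22.951

i: (-1)·(-5) - (-6)·5 = 5 - (-30) = 35
j: (-6)·6 - 3·(-5) = -36 - (-15) = -21
k: 3·5 - (-1)·6 = 15 - (-6) = 21
u × v = (35, -21, 21)
|u × v| = √(35² + (-21)² + 21²) = √2107 ≈ 45.9021
area = ½ · 45.9021 ≈ 22.951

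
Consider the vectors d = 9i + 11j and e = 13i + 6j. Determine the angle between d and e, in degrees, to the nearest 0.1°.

25.9

d · e = 9·13 + 11·6 = 117 + 66 = 183
|d|² = 81 + 121 = 202,  |d| = √202 ≈ 14.212670
|e|² = 169 + 36 = 205,  |e| = √205 ≈ 14.317821
cos θ = 183 / (14.212670 · 14.317821) ≈ 0.89929
θ = arccos(0.89929) ≈ 25.9°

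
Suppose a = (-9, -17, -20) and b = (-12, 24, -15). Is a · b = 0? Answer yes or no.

yes

a · b = (-9)·(-12) + (-17)·24 + (-20)·(-15) = 108 - 408 + 300 = 0
Zero, so the vectors are orthogonal.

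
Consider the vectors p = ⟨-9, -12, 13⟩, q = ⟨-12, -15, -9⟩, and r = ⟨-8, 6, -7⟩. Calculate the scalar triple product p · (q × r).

-3783

q × r:
i: (-15)·(-7) - (-9)·6 = 105 - (-54) = 159
j: (-9)·(-8) - (-12)·(-7) = 72 - 84 = -12
k: (-12)·6 - (-15)·(-8) = -72 - 120 = -192
q × r = (159, -12, -192)
p · (q × r) = (-9)·159 + (-12)·(-12) + 13·(-192) = -1431 + 144 - 2496 = -3783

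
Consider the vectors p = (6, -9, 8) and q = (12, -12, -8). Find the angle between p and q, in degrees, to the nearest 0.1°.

62.6

p · q = 6·12 + (-9)·(-12) + 8·(-8) = 72 + 108 - 64 = 116
|p|² = 36 + 81 + 64 = 181,  |p| = √181 ≈ 13.453624
|q|² = 144 + 144 + 64 = 352,  |q| = √352 ≈ 18.761663
cos θ = 116 / (13.453624 · 18.761663) ≈ 0.45957
θ = arccos(0.45957) ≈ 62.6°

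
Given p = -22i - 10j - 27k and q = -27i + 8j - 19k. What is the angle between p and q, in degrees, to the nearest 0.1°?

p · q = (-22)·(-27) + (-10)·8 + (-27)·(-19) = 594 - 80 + 513 = 1027
|p|² = 484 + 100 + 729 = 1313,  |p| = √1313 ≈ 36.235342
|q|² = 729 + 64 + 361 = 1154,  |q| = √1154 ≈ 33.970576
cos θ = 1027 / (36.235342 · 33.970576) ≈ 0.83432
θ = arccos(0.83432) ≈ 33.5°

33.5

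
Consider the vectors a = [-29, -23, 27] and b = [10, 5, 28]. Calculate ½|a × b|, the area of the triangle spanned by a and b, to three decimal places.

667.980

i: (-23)·28 - 27·5 = -644 - 135 = -779
j: 27·10 - (-29)·28 = 270 - (-812) = 1082
k: (-29)·5 - (-23)·10 = -145 - (-230) = 85
a × b = (-779, 1082, 85)
|a × b| = √((-779)² + 1082² + 85²) = √1784790 ≈ 1335.9603
area = ½ · 1335.9603 ≈ 667.980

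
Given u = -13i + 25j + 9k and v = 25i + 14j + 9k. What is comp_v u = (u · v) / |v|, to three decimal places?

3.529

u · v = (-13)·25 + 25·14 + 9·9 = -325 + 350 + 81 = 106
|v| = √(625 + 196 + 81) = √902 ≈ 30.0333
comp_v u = 106 / √902 ≈ 3.529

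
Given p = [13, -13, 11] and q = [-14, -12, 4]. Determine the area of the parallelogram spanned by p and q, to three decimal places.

i: (-13)·4 - 11·(-12) = -52 - (-132) = 80
j: 11·(-14) - 13·4 = -154 - 52 = -206
k: 13·(-12) - (-13)·(-14) = -156 - 182 = -338
p × q = (80, -206, -338)
|p × q| = √(80² + (-206)² + (-338)²) = √163080 ≈ 403.8316

403.832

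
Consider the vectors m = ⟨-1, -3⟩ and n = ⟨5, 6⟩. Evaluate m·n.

m · n = (-1)·5 + (-3)·6 = -5 - 18 = -23

-23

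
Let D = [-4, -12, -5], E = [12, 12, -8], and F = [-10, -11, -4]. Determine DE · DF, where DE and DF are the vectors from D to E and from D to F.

DE = E − D = (16, 24, -3)
DF = F − D = (-6, 1, 1)
DE · DF = 16·(-6) + 24·1 + (-3)·1 = -96 + 24 - 3 = -75

-75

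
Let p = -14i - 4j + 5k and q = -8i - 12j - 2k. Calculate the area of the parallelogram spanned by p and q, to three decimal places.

166.565

i: (-4)·(-2) - 5·(-12) = 8 - (-60) = 68
j: 5·(-8) - (-14)·(-2) = -40 - 28 = -68
k: (-14)·(-12) - (-4)·(-8) = 168 - 32 = 136
p × q = (68, -68, 136)
|p × q| = √(68² + (-68)² + 136²) = √27744 ≈ 166.5653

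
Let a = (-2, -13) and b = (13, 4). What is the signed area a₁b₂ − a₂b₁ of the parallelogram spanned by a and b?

161

(-2)·4 - (-13)·13 = -8 - (-169) = 161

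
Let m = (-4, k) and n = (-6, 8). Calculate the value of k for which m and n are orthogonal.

m · n = (-4)·(-6) + k·8 = 24 + 8k
Set equal to 0: 8k = -24, so k = -3.

-3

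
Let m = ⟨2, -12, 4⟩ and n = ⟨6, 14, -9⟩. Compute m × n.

(52, 42, 100)

i: (-12)·(-9) - 4·14 = 108 - 56 = 52
j: 4·6 - 2·(-9) = 24 - (-18) = 42
k: 2·14 - (-12)·6 = 28 - (-72) = 100
m × n = (52, 42, 100)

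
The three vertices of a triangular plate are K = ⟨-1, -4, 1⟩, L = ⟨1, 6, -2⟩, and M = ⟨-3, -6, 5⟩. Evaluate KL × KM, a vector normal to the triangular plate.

KL = (2, 10, -3)
KM = (-2, -2, 4)
i: 10·4 - (-3)·(-2) = 40 - 6 = 34
j: (-3)·(-2) - 2·4 = 6 - 8 = -2
k: 2·(-2) - 10·(-2) = -4 - (-20) = 16
KL × KM = (34, -2, 16)

(34, -2, 16)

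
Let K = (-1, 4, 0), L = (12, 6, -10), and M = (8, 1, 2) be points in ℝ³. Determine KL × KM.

KL = (13, 2, -10)
KM = (9, -3, 2)
i: 2·2 - (-10)·(-3) = 4 - 30 = -26
j: (-10)·9 - 13·2 = -90 - 26 = -116
k: 13·(-3) - 2·9 = -39 - 18 = -57
KL × KM = (-26, -116, -57)

(-26, -116, -57)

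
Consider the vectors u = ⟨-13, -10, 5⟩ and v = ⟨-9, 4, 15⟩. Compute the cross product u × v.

(-170, 150, -142)

i: (-10)·15 - 5·4 = -150 - 20 = -170
j: 5·(-9) - (-13)·15 = -45 - (-195) = 150
k: (-13)·4 - (-10)·(-9) = -52 - 90 = -142
u × v = (-170, 150, -142)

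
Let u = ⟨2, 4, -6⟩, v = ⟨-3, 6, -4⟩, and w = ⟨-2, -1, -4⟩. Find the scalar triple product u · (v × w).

v × w:
i: 6·(-4) - (-4)·(-1) = -24 - 4 = -28
j: (-4)·(-2) - (-3)·(-4) = 8 - 12 = -4
k: (-3)·(-1) - 6·(-2) = 3 - (-12) = 15
v × w = (-28, -4, 15)
u · (v × w) = 2·(-28) + 4·(-4) + (-6)·15 = -56 - 16 - 90 = -162

-162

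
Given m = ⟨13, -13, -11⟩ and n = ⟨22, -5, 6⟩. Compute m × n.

i: (-13)·6 - (-11)·(-5) = -78 - 55 = -133
j: (-11)·22 - 13·6 = -242 - 78 = -320
k: 13·(-5) - (-13)·22 = -65 - (-286) = 221
m × n = (-133, -320, 221)

(-133, -320, 221)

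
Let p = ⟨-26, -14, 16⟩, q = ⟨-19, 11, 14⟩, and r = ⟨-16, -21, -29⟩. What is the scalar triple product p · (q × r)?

q × r:
i: 11·(-29) - 14·(-21) = -319 - (-294) = -25
j: 14·(-16) - (-19)·(-29) = -224 - 551 = -775
k: (-19)·(-21) - 11·(-16) = 399 - (-176) = 575
q × r = (-25, -775, 575)
p · (q × r) = (-26)·(-25) + (-14)·(-775) + 16·575 = 650 + 10850 + 9200 = 20700

20700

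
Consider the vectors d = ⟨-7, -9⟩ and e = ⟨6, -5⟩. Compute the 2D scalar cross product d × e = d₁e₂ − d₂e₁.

(-7)·(-5) - (-9)·6 = 35 - (-54) = 89

89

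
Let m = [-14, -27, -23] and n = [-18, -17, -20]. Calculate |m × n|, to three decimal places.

318.843

i: (-27)·(-20) - (-23)·(-17) = 540 - 391 = 149
j: (-23)·(-18) - (-14)·(-20) = 414 - 280 = 134
k: (-14)·(-17) - (-27)·(-18) = 238 - 486 = -248
m × n = (149, 134, -248)
|m × n| = √(149² + 134² + (-248)²) = √101661 ≈ 318.8432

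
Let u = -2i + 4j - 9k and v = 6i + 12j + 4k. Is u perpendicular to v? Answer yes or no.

u · v = (-2)·6 + 4·12 + (-9)·4 = -12 + 48 - 36 = 0
Zero, so the vectors are orthogonal.

yes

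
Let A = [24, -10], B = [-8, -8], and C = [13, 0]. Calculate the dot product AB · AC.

372

AB = B − A = (-32, 2)
AC = C − A = (-11, 10)
AB · AC = (-32)·(-11) + 2·10 = 352 + 20 = 372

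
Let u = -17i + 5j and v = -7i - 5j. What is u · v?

u · v = (-17)·(-7) + 5·(-5) = 119 - 25 = 94

94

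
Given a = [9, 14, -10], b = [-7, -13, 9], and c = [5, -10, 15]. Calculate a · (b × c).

b × c:
i: (-13)·15 - 9·(-10) = -195 - (-90) = -105
j: 9·5 - (-7)·15 = 45 - (-105) = 150
k: (-7)·(-10) - (-13)·5 = 70 - (-65) = 135
b × c = (-105, 150, 135)
a · (b × c) = 9·(-105) + 14·150 + (-10)·135 = -945 + 2100 - 1350 = -195

-195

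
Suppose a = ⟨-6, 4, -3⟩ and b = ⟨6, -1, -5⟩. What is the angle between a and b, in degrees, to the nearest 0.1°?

a · b = (-6)·6 + 4·(-1) + (-3)·(-5) = -36 - 4 + 15 = -25
|a|² = 36 + 16 + 9 = 61,  |a| = √61 ≈ 7.810250
|b|² = 36 + 1 + 25 = 62,  |b| = √62 ≈ 7.874008
cos θ = -25 / (7.810250 · 7.874008) ≈ -0.40652
θ = arccos(-0.40652) ≈ 114.0°

114.0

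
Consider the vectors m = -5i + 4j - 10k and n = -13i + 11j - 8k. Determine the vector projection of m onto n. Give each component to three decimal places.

(-6.941, 5.873, -4.271)

m · n = (-5)·(-13) + 4·11 + (-10)·(-8) = 65 + 44 + 80 = 189
|n|² = 169 + 121 + 64 = 354
proj_n m = (189/354) · (-13, 11, -8) ≈ (-6.941, 5.873, -4.271)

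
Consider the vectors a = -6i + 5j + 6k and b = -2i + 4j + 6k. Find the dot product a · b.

a · b = (-6)·(-2) + 5·4 + 6·6 = 12 + 20 + 36 = 68

68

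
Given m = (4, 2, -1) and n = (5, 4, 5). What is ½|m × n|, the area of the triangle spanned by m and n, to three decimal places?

14.637

i: 2·5 - (-1)·4 = 10 - (-4) = 14
j: (-1)·5 - 4·5 = -5 - 20 = -25
k: 4·4 - 2·5 = 16 - 10 = 6
m × n = (14, -25, 6)
|m × n| = √(14² + (-25)² + 6²) = √857 ≈ 29.2746
area = ½ · 29.2746 ≈ 14.637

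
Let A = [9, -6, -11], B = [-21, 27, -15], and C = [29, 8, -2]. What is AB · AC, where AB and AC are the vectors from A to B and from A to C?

AB = B − A = (-30, 33, -4)
AC = C − A = (20, 14, 9)
AB · AC = (-30)·20 + 33·14 + (-4)·9 = -600 + 462 - 36 = -174

-174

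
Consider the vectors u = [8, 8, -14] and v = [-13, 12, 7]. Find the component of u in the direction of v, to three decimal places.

u · v = 8·(-13) + 8·12 + (-14)·7 = -104 + 96 - 98 = -106
|v| = √(169 + 144 + 49) = √362 ≈ 19.0263
comp_v u = -106 / √362 ≈ -5.571

-5.571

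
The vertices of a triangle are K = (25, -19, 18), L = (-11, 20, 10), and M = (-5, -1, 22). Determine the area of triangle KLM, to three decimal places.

357.050

KL = (-36, 39, -8),  KM = (-30, 18, 4)
i: 39·4 - (-8)·18 = 156 - (-144) = 300
j: (-8)·(-30) - (-36)·4 = 240 - (-144) = 384
k: (-36)·18 - 39·(-30) = -648 - (-1170) = 522
KL × KM = (300, 384, 522)
|KL × KM| = √509940 ≈ 714.1008
area = ½ · 714.1008 ≈ 357.050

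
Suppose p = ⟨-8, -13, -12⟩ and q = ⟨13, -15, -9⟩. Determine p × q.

(-63, -228, 289)

i: (-13)·(-9) - (-12)·(-15) = 117 - 180 = -63
j: (-12)·13 - (-8)·(-9) = -156 - 72 = -228
k: (-8)·(-15) - (-13)·13 = 120 - (-169) = 289
p × q = (-63, -228, 289)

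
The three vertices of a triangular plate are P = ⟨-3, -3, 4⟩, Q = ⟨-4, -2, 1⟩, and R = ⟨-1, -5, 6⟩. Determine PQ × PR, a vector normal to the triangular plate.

(-4, -4, 0)

PQ = (-1, 1, -3)
PR = (2, -2, 2)
i: 1·2 - (-3)·(-2) = 2 - 6 = -4
j: (-3)·2 - (-1)·2 = -6 - (-2) = -4
k: (-1)·(-2) - 1·2 = 2 - 2 = 0
PQ × PR = (-4, -4, 0)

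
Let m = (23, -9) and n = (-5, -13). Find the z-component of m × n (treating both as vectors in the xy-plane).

-344

23·(-13) - (-9)·(-5) = -299 - 45 = -344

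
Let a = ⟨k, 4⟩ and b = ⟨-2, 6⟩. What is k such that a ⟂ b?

12

a · b = k·(-2) + 4·6 = 24 - 2k
Set equal to 0: -2k = -24, so k = 12.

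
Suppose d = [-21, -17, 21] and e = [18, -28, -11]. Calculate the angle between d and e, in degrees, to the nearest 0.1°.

d · e = (-21)·18 + (-17)·(-28) + 21·(-11) = -378 + 476 - 231 = -133
|d|² = 441 + 289 + 441 = 1171,  |d| = √1171 ≈ 34.219877
|e|² = 324 + 784 + 121 = 1229,  |e| = √1229 ≈ 35.057096
cos θ = -133 / (34.219877 · 35.057096) ≈ -0.11087
θ = arccos(-0.11087) ≈ 96.4°

96.4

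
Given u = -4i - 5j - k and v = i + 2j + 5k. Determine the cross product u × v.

i: (-5)·5 - (-1)·2 = -25 - (-2) = -23
j: (-1)·1 - (-4)·5 = -1 - (-20) = 19
k: (-4)·2 - (-5)·1 = -8 - (-5) = -3
u × v = (-23, 19, -3)

(-23, 19, -3)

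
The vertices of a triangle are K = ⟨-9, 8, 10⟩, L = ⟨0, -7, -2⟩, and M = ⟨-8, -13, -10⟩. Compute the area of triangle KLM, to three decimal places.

KL = (9, -15, -12),  KM = (1, -21, -20)
i: (-15)·(-20) - (-12)·(-21) = 300 - 252 = 48
j: (-12)·1 - 9·(-20) = -12 - (-180) = 168
k: 9·(-21) - (-15)·1 = -189 - (-15) = -174
KL × KM = (48, 168, -174)
|KL × KM| = √60804 ≈ 246.5847
area = ½ · 246.5847 ≈ 123.292

123.292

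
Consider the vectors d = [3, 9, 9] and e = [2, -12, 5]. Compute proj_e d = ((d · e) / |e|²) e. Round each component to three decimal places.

(-0.659, 3.954, -1.647)

d · e = 3·2 + 9·(-12) + 9·5 = 6 - 108 + 45 = -57
|e|² = 4 + 144 + 25 = 173
proj_e d = (-57/173) · (2, -12, 5) ≈ (-0.659, 3.954, -1.647)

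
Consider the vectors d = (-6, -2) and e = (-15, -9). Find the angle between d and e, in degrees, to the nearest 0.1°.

12.5

d · e = (-6)·(-15) + (-2)·(-9) = 90 + 18 = 108
|d|² = 36 + 4 = 40,  |d| = √40 ≈ 6.324555
|e|² = 225 + 81 = 306,  |e| = √306 ≈ 17.492856
cos θ = 108 / (6.324555 · 17.492856) ≈ 0.97619
θ = arccos(0.97619) ≈ 12.5°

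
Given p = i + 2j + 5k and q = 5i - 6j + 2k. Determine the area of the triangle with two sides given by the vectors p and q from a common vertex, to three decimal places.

i: 2·2 - 5·(-6) = 4 - (-30) = 34
j: 5·5 - 1·2 = 25 - 2 = 23
k: 1·(-6) - 2·5 = -6 - 10 = -16
p × q = (34, 23, -16)
|p × q| = √(34² + 23² + (-16)²) = √1941 ≈ 44.0568
area = ½ · 44.0568 ≈ 22.028

22.028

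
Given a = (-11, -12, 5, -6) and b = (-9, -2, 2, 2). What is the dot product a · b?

a · b = (-11)·(-9) + (-12)·(-2) + 5·2 + (-6)·2 = 99 + 24 + 10 - 12 = 121

121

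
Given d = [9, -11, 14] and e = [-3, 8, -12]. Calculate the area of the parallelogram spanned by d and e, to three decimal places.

i: (-11)·(-12) - 14·8 = 132 - 112 = 20
j: 14·(-3) - 9·(-12) = -42 - (-108) = 66
k: 9·8 - (-11)·(-3) = 72 - 33 = 39
d × e = (20, 66, 39)
|d × e| = √(20² + 66² + 39²) = √6277 ≈ 79.2275

79.228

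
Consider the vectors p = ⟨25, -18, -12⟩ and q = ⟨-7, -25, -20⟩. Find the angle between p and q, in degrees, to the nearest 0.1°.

p · q = 25·(-7) + (-18)·(-25) + (-12)·(-20) = -175 + 450 + 240 = 515
|p|² = 625 + 324 + 144 = 1093,  |p| = √1093 ≈ 33.060551
|q|² = 49 + 625 + 400 = 1074,  |q| = √1074 ≈ 32.771939
cos θ = 515 / (33.060551 · 32.771939) ≈ 0.47533
θ = arccos(0.47533) ≈ 61.6°

61.6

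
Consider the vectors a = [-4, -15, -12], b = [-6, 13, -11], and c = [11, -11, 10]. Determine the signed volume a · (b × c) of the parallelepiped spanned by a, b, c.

b × c:
i: 13·10 - (-11)·(-11) = 130 - 121 = 9
j: (-11)·11 - (-6)·10 = -121 - (-60) = -61
k: (-6)·(-11) - 13·11 = 66 - 143 = -77
b × c = (9, -61, -77)
a · (b × c) = (-4)·9 + (-15)·(-61) + (-12)·(-77) = -36 + 915 + 924 = 1803

1803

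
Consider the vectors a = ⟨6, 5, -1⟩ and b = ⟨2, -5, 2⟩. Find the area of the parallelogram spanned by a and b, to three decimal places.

i: 5·2 - (-1)·(-5) = 10 - 5 = 5
j: (-1)·2 - 6·2 = -2 - 12 = -14
k: 6·(-5) - 5·2 = -30 - 10 = -40
a × b = (5, -14, -40)
|a × b| = √(5² + (-14)² + (-40)²) = √1821 ≈ 42.6732

42.673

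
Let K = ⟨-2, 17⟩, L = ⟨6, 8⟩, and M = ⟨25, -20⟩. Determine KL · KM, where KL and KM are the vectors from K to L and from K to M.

549

KL = L − K = (8, -9)
KM = M − K = (27, -37)
KL · KM = 8·27 + (-9)·(-37) = 216 + 333 = 549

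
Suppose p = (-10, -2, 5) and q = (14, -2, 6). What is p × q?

i: (-2)·6 - 5·(-2) = -12 - (-10) = -2
j: 5·14 - (-10)·6 = 70 - (-60) = 130
k: (-10)·(-2) - (-2)·14 = 20 - (-28) = 48
p × q = (-2, 130, 48)

(-2, 130, 48)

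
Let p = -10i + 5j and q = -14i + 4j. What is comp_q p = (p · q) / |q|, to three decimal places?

10.989

p · q = (-10)·(-14) + 5·4 = 140 + 20 = 160
|q| = √(196 + 16) = √212 ≈ 14.5602
comp_q p = 160 / √212 ≈ 10.989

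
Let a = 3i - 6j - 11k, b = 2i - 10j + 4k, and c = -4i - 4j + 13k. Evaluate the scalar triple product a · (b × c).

438

b × c:
i: (-10)·13 - 4·(-4) = -130 - (-16) = -114
j: 4·(-4) - 2·13 = -16 - 26 = -42
k: 2·(-4) - (-10)·(-4) = -8 - 40 = -48
b × c = (-114, -42, -48)
a · (b × c) = 3·(-114) + (-6)·(-42) + (-11)·(-48) = -342 + 252 + 528 = 438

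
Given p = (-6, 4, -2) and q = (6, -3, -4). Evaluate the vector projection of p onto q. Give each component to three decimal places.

p · q = (-6)·6 + 4·(-3) + (-2)·(-4) = -36 - 12 + 8 = -40
|q|² = 36 + 9 + 16 = 61
proj_q p = (-40/61) · (6, -3, -4) ≈ (-3.934, 1.967, 2.623)

(-3.934, 1.967, 2.623)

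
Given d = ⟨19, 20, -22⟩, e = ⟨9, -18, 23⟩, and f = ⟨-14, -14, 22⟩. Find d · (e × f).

-3490

e × f:
i: (-18)·22 - 23·(-14) = -396 - (-322) = -74
j: 23·(-14) - 9·22 = -322 - 198 = -520
k: 9·(-14) - (-18)·(-14) = -126 - 252 = -378
e × f = (-74, -520, -378)
d · (e × f) = 19·(-74) + 20·(-520) + (-22)·(-378) = -1406 - 10400 + 8316 = -3490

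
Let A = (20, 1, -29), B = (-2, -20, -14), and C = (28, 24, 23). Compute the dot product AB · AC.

AB = B − A = (-22, -21, 15)
AC = C − A = (8, 23, 52)
AB · AC = (-22)·8 + (-21)·23 + 15·52 = -176 - 483 + 780 = 121

121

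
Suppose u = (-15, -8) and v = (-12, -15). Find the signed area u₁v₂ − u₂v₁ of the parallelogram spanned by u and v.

129

(-15)·(-15) - (-8)·(-12) = 225 - 96 = 129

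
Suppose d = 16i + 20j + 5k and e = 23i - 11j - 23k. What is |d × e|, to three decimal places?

895.438

i: 20·(-23) - 5·(-11) = -460 - (-55) = -405
j: 5·23 - 16·(-23) = 115 - (-368) = 483
k: 16·(-11) - 20·23 = -176 - 460 = -636
d × e = (-405, 483, -636)
|d × e| = √((-405)² + 483² + (-636)²) = √801810 ≈ 895.4384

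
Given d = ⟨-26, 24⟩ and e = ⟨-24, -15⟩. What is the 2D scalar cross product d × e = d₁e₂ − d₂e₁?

(-26)·(-15) - 24·(-24) = 390 - (-576) = 966

966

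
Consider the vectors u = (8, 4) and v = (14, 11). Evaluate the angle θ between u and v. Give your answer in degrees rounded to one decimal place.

u · v = 8·14 + 4·11 = 112 + 44 = 156
|u|² = 64 + 16 = 80,  |u| = √80 ≈ 8.944272
|v|² = 196 + 121 = 317,  |v| = √317 ≈ 17.804494
cos θ = 156 / (8.944272 · 17.804494) ≈ 0.97960
θ = arccos(0.97960) ≈ 11.6°

11.6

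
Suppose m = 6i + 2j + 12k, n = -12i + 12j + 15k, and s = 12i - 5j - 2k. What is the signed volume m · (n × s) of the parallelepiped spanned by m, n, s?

n × s:
i: 12·(-2) - 15·(-5) = -24 - (-75) = 51
j: 15·12 - (-12)·(-2) = 180 - 24 = 156
k: (-12)·(-5) - 12·12 = 60 - 144 = -84
n × s = (51, 156, -84)
m · (n × s) = 6·51 + 2·156 + 12·(-84) = 306 + 312 - 1008 = -390

-390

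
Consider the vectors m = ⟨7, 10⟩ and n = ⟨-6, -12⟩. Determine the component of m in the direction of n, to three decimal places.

-12.075

m · n = 7·(-6) + 10·(-12) = -42 - 120 = -162
|n| = √(36 + 144) = √180 ≈ 13.4164
comp_n m = -162 / √180 ≈ -12.075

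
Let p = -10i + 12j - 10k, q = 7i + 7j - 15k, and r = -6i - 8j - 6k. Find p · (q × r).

3344

q × r:
i: 7·(-6) - (-15)·(-8) = -42 - 120 = -162
j: (-15)·(-6) - 7·(-6) = 90 - (-42) = 132
k: 7·(-8) - 7·(-6) = -56 - (-42) = -14
q × r = (-162, 132, -14)
p · (q × r) = (-10)·(-162) + 12·132 + (-10)·(-14) = 1620 + 1584 + 140 = 3344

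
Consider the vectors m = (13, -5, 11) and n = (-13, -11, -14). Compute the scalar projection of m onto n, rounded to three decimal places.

-12.157

m · n = 13·(-13) + (-5)·(-11) + 11·(-14) = -169 + 55 - 154 = -268
|n| = √(169 + 121 + 196) = √486 ≈ 22.0454
comp_n m = -268 / √486 ≈ -12.157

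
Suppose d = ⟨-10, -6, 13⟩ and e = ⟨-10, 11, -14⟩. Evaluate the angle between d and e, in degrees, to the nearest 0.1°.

d · e = (-10)·(-10) + (-6)·11 + 13·(-14) = 100 - 66 - 182 = -148
|d|² = 100 + 36 + 169 = 305,  |d| = √305 ≈ 17.464249
|e|² = 100 + 121 + 196 = 417,  |e| = √417 ≈ 20.420578
cos θ = -148 / (17.464249 · 20.420578) ≈ -0.41500
θ = arccos(-0.41500) ≈ 114.5°

114.5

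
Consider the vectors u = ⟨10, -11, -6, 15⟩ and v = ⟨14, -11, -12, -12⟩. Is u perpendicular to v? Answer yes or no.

u · v = 10·14 + (-11)·(-11) + (-6)·(-12) + 15·(-12) = 140 + 121 + 72 - 180 = 153
Nonzero, so the vectors are not orthogonal.

no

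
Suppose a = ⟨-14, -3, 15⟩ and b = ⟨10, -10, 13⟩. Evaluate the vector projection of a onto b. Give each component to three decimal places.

a · b = (-14)·10 + (-3)·(-10) + 15·13 = -140 + 30 + 195 = 85
|b|² = 100 + 100 + 169 = 369
proj_b a = (85/369) · (10, -10, 13) ≈ (2.304, -2.304, 2.995)

(2.304, -2.304, 2.995)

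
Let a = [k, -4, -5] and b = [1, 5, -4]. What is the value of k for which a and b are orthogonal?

0

a · b = k·1 + (-4)·5 + (-5)·(-4) = 0 + 1k
Set equal to 0: 1k = 0, so k = 0.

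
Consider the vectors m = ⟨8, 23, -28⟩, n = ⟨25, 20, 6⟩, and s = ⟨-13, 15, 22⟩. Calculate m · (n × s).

n × s:
i: 20·22 - 6·15 = 440 - 90 = 350
j: 6·(-13) - 25·22 = -78 - 550 = -628
k: 25·15 - 20·(-13) = 375 - (-260) = 635
n × s = (350, -628, 635)
m · (n × s) = 8·350 + 23·(-628) + (-28)·635 = 2800 - 14444 - 17780 = -29424

-29424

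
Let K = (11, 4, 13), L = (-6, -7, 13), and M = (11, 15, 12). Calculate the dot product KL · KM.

-121

KL = L − K = (-17, -11, 0)
KM = M − K = (0, 11, -1)
KL · KM = (-17)·0 + (-11)·11 + 0·(-1) = 0 - 121 + 0 = -121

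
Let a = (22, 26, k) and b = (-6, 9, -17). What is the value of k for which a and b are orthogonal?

a · b = 22·(-6) + 26·9 + k·(-17) = 102 - 17k
Set equal to 0: -17k = -102, so k = 6.

6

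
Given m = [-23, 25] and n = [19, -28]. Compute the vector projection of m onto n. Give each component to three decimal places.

m · n = (-23)·19 + 25·(-28) = -437 - 700 = -1137
|n|² = 361 + 784 = 1145
proj_n m = (-1137/1145) · (19, -28) ≈ (-18.867, 27.804)

(-18.867, 27.804)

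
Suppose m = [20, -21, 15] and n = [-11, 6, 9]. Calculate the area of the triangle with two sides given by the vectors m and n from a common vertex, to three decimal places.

i: (-21)·9 - 15·6 = -189 - 90 = -279
j: 15·(-11) - 20·9 = -165 - 180 = -345
k: 20·6 - (-21)·(-11) = 120 - 231 = -111
m × n = (-279, -345, -111)
|m × n| = √((-279)² + (-345)² + (-111)²) = √209187 ≈ 457.3697
area = ½ · 457.3697 ≈ 228.685

228.685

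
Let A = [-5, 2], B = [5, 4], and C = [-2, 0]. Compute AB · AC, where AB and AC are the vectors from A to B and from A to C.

26

AB = B − A = (10, 2)
AC = C − A = (3, -2)
AB · AC = 10·3 + 2·(-2) = 30 - 4 = 26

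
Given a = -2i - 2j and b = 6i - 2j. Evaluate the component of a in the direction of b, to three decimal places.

-1.265

a · b = (-2)·6 + (-2)·(-2) = -12 + 4 = -8
|b| = √(36 + 4) = √40 ≈ 6.3246
comp_b a = -8 / √40 ≈ -1.265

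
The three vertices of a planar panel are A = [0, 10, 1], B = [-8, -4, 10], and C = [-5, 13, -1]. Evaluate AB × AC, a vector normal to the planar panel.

(1, -61, -94)

AB = (-8, -14, 9)
AC = (-5, 3, -2)
i: (-14)·(-2) - 9·3 = 28 - 27 = 1
j: 9·(-5) - (-8)·(-2) = -45 - 16 = -61
k: (-8)·3 - (-14)·(-5) = -24 - 70 = -94
AB × AC = (1, -61, -94)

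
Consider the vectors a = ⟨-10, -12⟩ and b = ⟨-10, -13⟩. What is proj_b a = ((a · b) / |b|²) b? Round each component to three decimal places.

(-9.517, -12.372)

a · b = (-10)·(-10) + (-12)·(-13) = 100 + 156 = 256
|b|² = 100 + 169 = 269
proj_b a = (256/269) · (-10, -13) ≈ (-9.517, -12.372)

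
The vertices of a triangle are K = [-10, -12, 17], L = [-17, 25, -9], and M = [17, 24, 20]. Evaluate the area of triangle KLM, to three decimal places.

KL = (-7, 37, -26),  KM = (27, 36, 3)
i: 37·3 - (-26)·36 = 111 - (-936) = 1047
j: (-26)·27 - (-7)·3 = -702 - (-21) = -681
k: (-7)·36 - 37·27 = -252 - 999 = -1251
KL × KM = (1047, -681, -1251)
|KL × KM| = √3124971 ≈ 1767.7588
area = ½ · 1767.7588 ≈ 883.879

883.879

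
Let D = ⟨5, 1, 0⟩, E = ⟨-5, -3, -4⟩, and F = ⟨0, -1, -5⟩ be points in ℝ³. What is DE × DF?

(12, -30, 0)

DE = (-10, -4, -4)
DF = (-5, -2, -5)
i: (-4)·(-5) - (-4)·(-2) = 20 - 8 = 12
j: (-4)·(-5) - (-10)·(-5) = 20 - 50 = -30
k: (-10)·(-2) - (-4)·(-5) = 20 - 20 = 0
DE × DF = (12, -30, 0)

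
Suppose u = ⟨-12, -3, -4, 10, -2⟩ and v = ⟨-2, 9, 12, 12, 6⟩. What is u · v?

57

u · v = (-12)·(-2) + (-3)·9 + (-4)·12 + 10·12 + (-2)·6 = 24 - 27 - 48 + 120 - 12 = 57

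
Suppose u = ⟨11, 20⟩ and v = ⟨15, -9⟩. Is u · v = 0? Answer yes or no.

no

u · v = 11·15 + 20·(-9) = 165 - 180 = -15
Nonzero, so the vectors are not orthogonal.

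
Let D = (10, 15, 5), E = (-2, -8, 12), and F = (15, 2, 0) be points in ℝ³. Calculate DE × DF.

DE = (-12, -23, 7)
DF = (5, -13, -5)
i: (-23)·(-5) - 7·(-13) = 115 - (-91) = 206
j: 7·5 - (-12)·(-5) = 35 - 60 = -25
k: (-12)·(-13) - (-23)·5 = 156 - (-115) = 271
DE × DF = (206, -25, 271)

(206, -25, 271)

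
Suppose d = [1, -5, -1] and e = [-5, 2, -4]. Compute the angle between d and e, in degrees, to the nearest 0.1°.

d · e = 1·(-5) + (-5)·2 + (-1)·(-4) = -5 - 10 + 4 = -11
|d|² = 1 + 25 + 1 = 27,  |d| = √27 ≈ 5.196152
|e|² = 25 + 4 + 16 = 45,  |e| = √45 ≈ 6.708204
cos θ = -11 / (5.196152 · 6.708204) ≈ -0.31558
θ = arccos(-0.31558) ≈ 108.4°

108.4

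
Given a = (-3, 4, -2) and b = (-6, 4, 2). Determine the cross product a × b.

(16, 18, 12)

i: 4·2 - (-2)·4 = 8 - (-8) = 16
j: (-2)·(-6) - (-3)·2 = 12 - (-6) = 18
k: (-3)·4 - 4·(-6) = -12 - (-24) = 12
a × b = (16, 18, 12)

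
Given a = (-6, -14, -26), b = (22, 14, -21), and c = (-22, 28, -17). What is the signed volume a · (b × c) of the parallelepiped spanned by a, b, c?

-37828

b × c:
i: 14·(-17) - (-21)·28 = -238 - (-588) = 350
j: (-21)·(-22) - 22·(-17) = 462 - (-374) = 836
k: 22·28 - 14·(-22) = 616 - (-308) = 924
b × c = (350, 836, 924)
a · (b × c) = (-6)·350 + (-14)·836 + (-26)·924 = -2100 - 11704 - 24024 = -37828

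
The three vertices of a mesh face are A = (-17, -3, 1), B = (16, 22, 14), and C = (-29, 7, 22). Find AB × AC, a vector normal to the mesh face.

(395, -849, 630)

AB = (33, 25, 13)
AC = (-12, 10, 21)
i: 25·21 - 13·10 = 525 - 130 = 395
j: 13·(-12) - 33·21 = -156 - 693 = -849
k: 33·10 - 25·(-12) = 330 - (-300) = 630
AB × AC = (395, -849, 630)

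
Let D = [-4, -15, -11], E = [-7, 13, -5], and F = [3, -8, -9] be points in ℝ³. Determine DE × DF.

(14, 48, -217)

DE = (-3, 28, 6)
DF = (7, 7, 2)
i: 28·2 - 6·7 = 56 - 42 = 14
j: 6·7 - (-3)·2 = 42 - (-6) = 48
k: (-3)·7 - 28·7 = -21 - 196 = -217
DE × DF = (14, 48, -217)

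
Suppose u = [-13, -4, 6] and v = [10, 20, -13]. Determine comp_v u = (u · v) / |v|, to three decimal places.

u · v = (-13)·10 + (-4)·20 + 6·(-13) = -130 - 80 - 78 = -288
|v| = √(100 + 400 + 169) = √669 ≈ 25.8650
comp_v u = -288 / √669 ≈ -11.135

-11.135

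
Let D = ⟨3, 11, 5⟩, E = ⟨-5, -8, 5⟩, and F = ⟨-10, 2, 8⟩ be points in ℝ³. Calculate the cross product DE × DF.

DE = (-8, -19, 0)
DF = (-13, -9, 3)
i: (-19)·3 - 0·(-9) = -57 - 0 = -57
j: 0·(-13) - (-8)·3 = 0 - (-24) = 24
k: (-8)·(-9) - (-19)·(-13) = 72 - 247 = -175
DE × DF = (-57, 24, -175)

(-57, 24, -175)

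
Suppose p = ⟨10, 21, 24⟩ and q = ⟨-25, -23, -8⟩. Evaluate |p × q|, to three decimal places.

710.550

i: 21·(-8) - 24·(-23) = -168 - (-552) = 384
j: 24·(-25) - 10·(-8) = -600 - (-80) = -520
k: 10·(-23) - 21·(-25) = -230 - (-525) = 295
p × q = (384, -520, 295)
|p × q| = √(384² + (-520)² + 295²) = √504881 ≈ 710.5498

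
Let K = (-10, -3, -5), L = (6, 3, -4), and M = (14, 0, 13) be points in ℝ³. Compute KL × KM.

KL = (16, 6, 1)
KM = (24, 3, 18)
i: 6·18 - 1·3 = 108 - 3 = 105
j: 1·24 - 16·18 = 24 - 288 = -264
k: 16·3 - 6·24 = 48 - 144 = -96
KL × KM = (105, -264, -96)

(105, -264, -96)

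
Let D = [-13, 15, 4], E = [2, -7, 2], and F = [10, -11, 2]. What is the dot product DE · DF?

921

DE = E − D = (15, -22, -2)
DF = F − D = (23, -26, -2)
DE · DF = 15·23 + (-22)·(-26) + (-2)·(-2) = 345 + 572 + 4 = 921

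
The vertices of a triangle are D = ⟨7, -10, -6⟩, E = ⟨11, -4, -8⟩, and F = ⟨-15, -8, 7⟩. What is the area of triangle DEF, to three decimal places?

81.222

DE = (4, 6, -2),  DF = (-22, 2, 13)
i: 6·13 - (-2)·2 = 78 - (-4) = 82
j: (-2)·(-22) - 4·13 = 44 - 52 = -8
k: 4·2 - 6·(-22) = 8 - (-132) = 140
DE × DF = (82, -8, 140)
|DE × DF| = √26388 ≈ 162.4438
area = ½ · 162.4438 ≈ 81.222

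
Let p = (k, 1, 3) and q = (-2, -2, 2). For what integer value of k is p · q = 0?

2

p · q = k·(-2) + 1·(-2) + 3·2 = 4 - 2k
Set equal to 0: -2k = -4, so k = 2.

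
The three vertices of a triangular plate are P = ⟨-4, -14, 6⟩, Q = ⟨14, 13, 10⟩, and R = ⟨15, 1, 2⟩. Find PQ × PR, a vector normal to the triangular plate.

PQ = (18, 27, 4)
PR = (19, 15, -4)
i: 27·(-4) - 4·15 = -108 - 60 = -168
j: 4·19 - 18·(-4) = 76 - (-72) = 148
k: 18·15 - 27·19 = 270 - 513 = -243
PQ × PR = (-168, 148, -243)

(-168, 148, -243)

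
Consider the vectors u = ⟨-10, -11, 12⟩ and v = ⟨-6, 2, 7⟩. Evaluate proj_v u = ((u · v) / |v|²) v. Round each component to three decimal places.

u · v = (-10)·(-6) + (-11)·2 + 12·7 = 60 - 22 + 84 = 122
|v|² = 36 + 4 + 49 = 89
proj_v u = (122/89) · (-6, 2, 7) ≈ (-8.225, 2.742, 9.596)

(-8.225, 2.742, 9.596)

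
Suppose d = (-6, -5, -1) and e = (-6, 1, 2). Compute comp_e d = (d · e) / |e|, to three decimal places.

d · e = (-6)·(-6) + (-5)·1 + (-1)·2 = 36 - 5 - 2 = 29
|e| = √(36 + 1 + 4) = √41 ≈ 6.4031
comp_e d = 29 / √41 ≈ 4.529

4.529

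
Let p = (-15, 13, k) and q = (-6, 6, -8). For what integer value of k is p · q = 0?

p · q = (-15)·(-6) + 13·6 + k·(-8) = 168 - 8k
Set equal to 0: -8k = -168, so k = 21.

21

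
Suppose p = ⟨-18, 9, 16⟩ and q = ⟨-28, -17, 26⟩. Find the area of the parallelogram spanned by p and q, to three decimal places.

753.525

i: 9·26 - 16·(-17) = 234 - (-272) = 506
j: 16·(-28) - (-18)·26 = -448 - (-468) = 20
k: (-18)·(-17) - 9·(-28) = 306 - (-252) = 558
p × q = (506, 20, 558)
|p × q| = √(506² + 20² + 558²) = √567800 ≈ 753.5250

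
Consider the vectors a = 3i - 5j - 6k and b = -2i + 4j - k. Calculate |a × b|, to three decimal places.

i: (-5)·(-1) - (-6)·4 = 5 - (-24) = 29
j: (-6)·(-2) - 3·(-1) = 12 - (-3) = 15
k: 3·4 - (-5)·(-2) = 12 - 10 = 2
a × b = (29, 15, 2)
|a × b| = √(29² + 15² + 2²) = √1070 ≈ 32.7109

32.711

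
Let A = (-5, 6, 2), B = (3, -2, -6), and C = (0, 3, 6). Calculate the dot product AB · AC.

AB = B − A = (8, -8, -8)
AC = C − A = (5, -3, 4)
AB · AC = 8·5 + (-8)·(-3) + (-8)·4 = 40 + 24 - 32 = 32

32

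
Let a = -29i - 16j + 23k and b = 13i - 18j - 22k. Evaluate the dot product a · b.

a · b = (-29)·13 + (-16)·(-18) + 23·(-22) = -377 + 288 - 506 = -595

-595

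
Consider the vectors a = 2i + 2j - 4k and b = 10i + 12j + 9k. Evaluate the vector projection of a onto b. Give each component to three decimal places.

(0.246, 0.295, 0.222)

a · b = 2·10 + 2·12 + (-4)·9 = 20 + 24 - 36 = 8
|b|² = 100 + 144 + 81 = 325
proj_b a = (8/325) · (10, 12, 9) ≈ (0.246, 0.295, 0.222)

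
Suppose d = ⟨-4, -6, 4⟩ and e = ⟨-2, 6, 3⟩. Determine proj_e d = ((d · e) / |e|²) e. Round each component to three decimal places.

d · e = (-4)·(-2) + (-6)·6 + 4·3 = 8 - 36 + 12 = -16
|e|² = 4 + 36 + 9 = 49
proj_e d = (-16/49) · (-2, 6, 3) ≈ (0.653, -1.959, -0.980)

(0.653, -1.959, -0.980)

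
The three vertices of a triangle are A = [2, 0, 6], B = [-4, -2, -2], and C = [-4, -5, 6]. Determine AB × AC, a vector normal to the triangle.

AB = (-6, -2, -8)
AC = (-6, -5, 0)
i: (-2)·0 - (-8)·(-5) = 0 - 40 = -40
j: (-8)·(-6) - (-6)·0 = 48 - 0 = 48
k: (-6)·(-5) - (-2)·(-6) = 30 - 12 = 18
AB × AC = (-40, 48, 18)

(-40, 48, 18)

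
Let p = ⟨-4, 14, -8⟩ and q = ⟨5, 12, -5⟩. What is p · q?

188

p · q = (-4)·5 + 14·12 + (-8)·(-5) = -20 + 168 + 40 = 188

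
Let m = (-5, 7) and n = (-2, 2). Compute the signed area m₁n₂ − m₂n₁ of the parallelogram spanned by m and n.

(-5)·2 - 7·(-2) = -10 - (-14) = 4

4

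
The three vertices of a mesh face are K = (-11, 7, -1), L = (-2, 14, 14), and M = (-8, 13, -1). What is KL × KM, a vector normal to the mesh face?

KL = (9, 7, 15)
KM = (3, 6, 0)
i: 7·0 - 15·6 = 0 - 90 = -90
j: 15·3 - 9·0 = 45 - 0 = 45
k: 9·6 - 7·3 = 54 - 21 = 33
KL × KM = (-90, 45, 33)

(-90, 45, 33)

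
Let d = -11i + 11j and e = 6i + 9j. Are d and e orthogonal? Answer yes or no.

d · e = (-11)·6 + 11·9 = -66 + 99 = 33
Nonzero, so the vectors are not orthogonal.

no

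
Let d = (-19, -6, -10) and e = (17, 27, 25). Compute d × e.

(120, 305, -411)

i: (-6)·25 - (-10)·27 = -150 - (-270) = 120
j: (-10)·17 - (-19)·25 = -170 - (-475) = 305
k: (-19)·27 - (-6)·17 = -513 - (-102) = -411
d × e = (120, 305, -411)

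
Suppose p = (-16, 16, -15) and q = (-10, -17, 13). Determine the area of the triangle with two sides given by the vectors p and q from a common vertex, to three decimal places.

281.512

i: 16·13 - (-15)·(-17) = 208 - 255 = -47
j: (-15)·(-10) - (-16)·13 = 150 - (-208) = 358
k: (-16)·(-17) - 16·(-10) = 272 - (-160) = 432
p × q = (-47, 358, 432)
|p × q| = √((-47)² + 358² + 432²) = √316997 ≈ 563.0249
area = ½ · 563.0249 ≈ 281.512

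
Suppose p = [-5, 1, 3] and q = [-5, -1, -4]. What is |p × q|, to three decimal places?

36.414

i: 1·(-4) - 3·(-1) = -4 - (-3) = -1
j: 3·(-5) - (-5)·(-4) = -15 - 20 = -35
k: (-5)·(-1) - 1·(-5) = 5 - (-5) = 10
p × q = (-1, -35, 10)
|p × q| = √((-1)² + (-35)² + 10²) = √1326 ≈ 36.4143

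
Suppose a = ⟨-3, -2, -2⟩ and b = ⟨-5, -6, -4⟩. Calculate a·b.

35

a · b = (-3)·(-5) + (-2)·(-6) + (-2)·(-4) = 15 + 12 + 8 = 35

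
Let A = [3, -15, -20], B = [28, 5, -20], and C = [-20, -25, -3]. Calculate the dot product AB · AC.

AB = B − A = (25, 20, 0)
AC = C − A = (-23, -10, 17)
AB · AC = 25·(-23) + 20·(-10) + 0·17 = -575 - 200 + 0 = -775

-775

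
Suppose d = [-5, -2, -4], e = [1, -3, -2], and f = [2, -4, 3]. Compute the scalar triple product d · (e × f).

e × f:
i: (-3)·3 - (-2)·(-4) = -9 - 8 = -17
j: (-2)·2 - 1·3 = -4 - 3 = -7
k: 1·(-4) - (-3)·2 = -4 - (-6) = 2
e × f = (-17, -7, 2)
d · (e × f) = (-5)·(-17) + (-2)·(-7) + (-4)·2 = 85 + 14 - 8 = 91

91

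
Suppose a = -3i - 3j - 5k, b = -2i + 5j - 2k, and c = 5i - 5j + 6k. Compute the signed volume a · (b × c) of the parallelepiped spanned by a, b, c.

b × c:
i: 5·6 - (-2)·(-5) = 30 - 10 = 20
j: (-2)·5 - (-2)·6 = -10 - (-12) = 2
k: (-2)·(-5) - 5·5 = 10 - 25 = -15
b × c = (20, 2, -15)
a · (b × c) = (-3)·20 + (-3)·2 + (-5)·(-15) = -60 - 6 + 75 = 9

9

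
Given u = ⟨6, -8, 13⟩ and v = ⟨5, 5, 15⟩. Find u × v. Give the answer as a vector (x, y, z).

(-185, -25, 70)

i: (-8)·15 - 13·5 = -120 - 65 = -185
j: 13·5 - 6·15 = 65 - 90 = -25
k: 6·5 - (-8)·5 = 30 - (-40) = 70
u × v = (-185, -25, 70)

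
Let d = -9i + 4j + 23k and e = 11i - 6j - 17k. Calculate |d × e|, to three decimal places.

i: 4·(-17) - 23·(-6) = -68 - (-138) = 70
j: 23·11 - (-9)·(-17) = 253 - 153 = 100
k: (-9)·(-6) - 4·11 = 54 - 44 = 10
d × e = (70, 100, 10)
|d × e| = √(70² + 100² + 10²) = √15000 ≈ 122.4745

122.474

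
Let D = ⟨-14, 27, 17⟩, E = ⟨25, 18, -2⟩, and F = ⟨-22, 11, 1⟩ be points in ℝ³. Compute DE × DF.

(-160, 776, -696)

DE = (39, -9, -19)
DF = (-8, -16, -16)
i: (-9)·(-16) - (-19)·(-16) = 144 - 304 = -160
j: (-19)·(-8) - 39·(-16) = 152 - (-624) = 776
k: 39·(-16) - (-9)·(-8) = -624 - 72 = -696
DE × DF = (-160, 776, -696)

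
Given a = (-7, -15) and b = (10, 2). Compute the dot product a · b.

a · b = (-7)·10 + (-15)·2 = -70 - 30 = -100

-100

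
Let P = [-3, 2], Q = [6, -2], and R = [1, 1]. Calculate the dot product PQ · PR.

40

PQ = Q − P = (9, -4)
PR = R − P = (4, -1)
PQ · PR = 9·4 + (-4)·(-1) = 36 + 4 = 40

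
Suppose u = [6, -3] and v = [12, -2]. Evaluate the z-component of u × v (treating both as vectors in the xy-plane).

6·(-2) - (-3)·12 = -12 - (-36) = 24

24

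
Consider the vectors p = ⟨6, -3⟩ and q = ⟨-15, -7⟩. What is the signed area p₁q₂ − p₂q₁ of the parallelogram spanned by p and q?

6·(-7) - (-3)·(-15) = -42 - 45 = -87

-87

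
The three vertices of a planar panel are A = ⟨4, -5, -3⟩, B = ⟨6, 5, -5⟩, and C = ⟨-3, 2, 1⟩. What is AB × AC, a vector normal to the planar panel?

AB = (2, 10, -2)
AC = (-7, 7, 4)
i: 10·4 - (-2)·7 = 40 - (-14) = 54
j: (-2)·(-7) - 2·4 = 14 - 8 = 6
k: 2·7 - 10·(-7) = 14 - (-70) = 84
AB × AC = (54, 6, 84)

(54, 6, 84)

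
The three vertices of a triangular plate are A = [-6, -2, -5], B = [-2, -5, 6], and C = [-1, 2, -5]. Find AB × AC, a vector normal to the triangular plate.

(-44, 55, 31)

AB = (4, -3, 11)
AC = (5, 4, 0)
i: (-3)·0 - 11·4 = 0 - 44 = -44
j: 11·5 - 4·0 = 55 - 0 = 55
k: 4·4 - (-3)·5 = 16 - (-15) = 31
AB × AC = (-44, 55, 31)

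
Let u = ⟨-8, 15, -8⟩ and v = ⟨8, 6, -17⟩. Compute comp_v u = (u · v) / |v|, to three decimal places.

8.214

u · v = (-8)·8 + 15·6 + (-8)·(-17) = -64 + 90 + 136 = 162
|v| = √(64 + 36 + 289) = √389 ≈ 19.7231
comp_v u = 162 / √389 ≈ 8.214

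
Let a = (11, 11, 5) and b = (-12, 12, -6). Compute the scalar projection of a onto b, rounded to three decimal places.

a · b = 11·(-12) + 11·12 + 5·(-6) = -132 + 132 - 30 = -30
|b| = √(144 + 144 + 36) = √324 ≈ 18.0000
comp_b a = -30 / √324 ≈ -1.667

-1.667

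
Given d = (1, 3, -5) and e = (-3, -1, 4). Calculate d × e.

i: 3·4 - (-5)·(-1) = 12 - 5 = 7
j: (-5)·(-3) - 1·4 = 15 - 4 = 11
k: 1·(-1) - 3·(-3) = -1 - (-9) = 8
d × e = (7, 11, 8)

(7, 11, 8)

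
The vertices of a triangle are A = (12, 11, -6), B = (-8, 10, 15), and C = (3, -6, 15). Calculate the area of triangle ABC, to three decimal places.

AB = (-20, -1, 21),  AC = (-9, -17, 21)
i: (-1)·21 - 21·(-17) = -21 - (-357) = 336
j: 21·(-9) - (-20)·21 = -189 - (-420) = 231
k: (-20)·(-17) - (-1)·(-9) = 340 - 9 = 331
AB × AC = (336, 231, 331)
|AB × AC| = √275818 ≈ 525.1838
area = ½ · 525.1838 ≈ 262.592

262.592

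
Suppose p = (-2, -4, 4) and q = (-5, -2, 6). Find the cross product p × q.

(-16, -8, -16)

i: (-4)·6 - 4·(-2) = -24 - (-8) = -16
j: 4·(-5) - (-2)·6 = -20 - (-12) = -8
k: (-2)·(-2) - (-4)·(-5) = 4 - 20 = -16
p × q = (-16, -8, -16)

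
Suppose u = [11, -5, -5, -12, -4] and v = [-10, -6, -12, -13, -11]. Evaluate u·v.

180

u · v = 11·(-10) + (-5)·(-6) + (-5)·(-12) + (-12)·(-13) + (-4)·(-11) = -110 + 30 + 60 + 156 + 44 = 180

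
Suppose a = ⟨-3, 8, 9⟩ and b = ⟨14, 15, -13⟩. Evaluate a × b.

i: 8·(-13) - 9·15 = -104 - 135 = -239
j: 9·14 - (-3)·(-13) = 126 - 39 = 87
k: (-3)·15 - 8·14 = -45 - 112 = -157
a × b = (-239, 87, -157)

(-239, 87, -157)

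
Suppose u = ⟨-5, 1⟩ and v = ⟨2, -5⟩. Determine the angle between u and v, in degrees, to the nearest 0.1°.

123.1

u · v = (-5)·2 + 1·(-5) = -10 - 5 = -15
|u|² = 25 + 1 = 26,  |u| = √26 ≈ 5.099020
|v|² = 4 + 25 = 29,  |v| = √29 ≈ 5.385165
cos θ = -15 / (5.099020 · 5.385165) ≈ -0.54627
θ = arccos(-0.54627) ≈ 123.1°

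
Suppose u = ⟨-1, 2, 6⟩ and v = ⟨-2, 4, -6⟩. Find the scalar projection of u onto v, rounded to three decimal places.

-3.474

u · v = (-1)·(-2) + 2·4 + 6·(-6) = 2 + 8 - 36 = -26
|v| = √(4 + 16 + 36) = √56 ≈ 7.4833
comp_v u = -26 / √56 ≈ -3.474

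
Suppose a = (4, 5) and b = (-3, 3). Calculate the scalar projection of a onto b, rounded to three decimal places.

a · b = 4·(-3) + 5·3 = -12 + 15 = 3
|b| = √(9 + 9) = √18 ≈ 4.2426
comp_b a = 3 / √18 ≈ 0.707

0.707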